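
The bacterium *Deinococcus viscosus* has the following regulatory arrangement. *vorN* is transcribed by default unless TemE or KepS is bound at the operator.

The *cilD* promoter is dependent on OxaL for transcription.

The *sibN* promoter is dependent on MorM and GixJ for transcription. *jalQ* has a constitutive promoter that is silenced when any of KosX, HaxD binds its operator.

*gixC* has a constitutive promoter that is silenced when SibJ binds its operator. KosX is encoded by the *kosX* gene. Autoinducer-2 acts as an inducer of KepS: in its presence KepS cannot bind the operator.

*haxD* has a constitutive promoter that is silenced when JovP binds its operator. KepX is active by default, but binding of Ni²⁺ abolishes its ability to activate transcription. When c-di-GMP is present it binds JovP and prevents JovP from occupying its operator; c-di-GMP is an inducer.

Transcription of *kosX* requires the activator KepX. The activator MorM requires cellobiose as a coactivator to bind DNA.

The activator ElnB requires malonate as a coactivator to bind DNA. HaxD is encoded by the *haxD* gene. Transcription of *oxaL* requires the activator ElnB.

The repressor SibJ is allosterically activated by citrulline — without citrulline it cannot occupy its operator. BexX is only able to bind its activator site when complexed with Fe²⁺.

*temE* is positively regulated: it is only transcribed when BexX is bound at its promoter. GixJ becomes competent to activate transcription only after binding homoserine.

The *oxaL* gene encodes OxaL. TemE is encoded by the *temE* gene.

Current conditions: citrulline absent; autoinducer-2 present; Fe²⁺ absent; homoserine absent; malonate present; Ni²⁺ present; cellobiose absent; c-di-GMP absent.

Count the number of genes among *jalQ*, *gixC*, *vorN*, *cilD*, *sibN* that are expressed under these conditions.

4

Ni²⁺ is present, so KepX is inactive.
Required activator KepX is absent, so *kosX* is not transcribed.
So KosX is not produced.
c-di-GMP is absent, so JovP is active.
With repressor JovP bound, *haxD* is not transcribed.
So HaxD is not produced.
With no repressor bound, *jalQ* is transcribed.
→ *jalQ* is ON.
Citrulline is absent, so SibJ is inactive.
With no repressor bound, *gixC* is transcribed.
→ *gixC* is ON.
Fe²⁺ is absent, so BexX is inactive.
Required activator BexX is absent, so *temE* is not transcribed.
So TemE is not produced.
Autoinducer-2 is present, so KepS is inactive.
With no repressor bound, *vorN* is transcribed.
→ *vorN* is ON.
Malonate is present, so ElnB is active.
No repressor is bound and ElnB is active, so *oxaL* is transcribed.
So OxaL is produced and active.
No repressor is bound and OxaL is active, so *cilD* is transcribed.
→ *cilD* is ON.
Cellobiose is absent, so MorM is inactive.
Homoserine is absent, so GixJ is inactive.
Required activator MorM is absent, so *sibN* is not transcribed.
→ *sibN* is OFF.
4 of the 5 genes are transcribed.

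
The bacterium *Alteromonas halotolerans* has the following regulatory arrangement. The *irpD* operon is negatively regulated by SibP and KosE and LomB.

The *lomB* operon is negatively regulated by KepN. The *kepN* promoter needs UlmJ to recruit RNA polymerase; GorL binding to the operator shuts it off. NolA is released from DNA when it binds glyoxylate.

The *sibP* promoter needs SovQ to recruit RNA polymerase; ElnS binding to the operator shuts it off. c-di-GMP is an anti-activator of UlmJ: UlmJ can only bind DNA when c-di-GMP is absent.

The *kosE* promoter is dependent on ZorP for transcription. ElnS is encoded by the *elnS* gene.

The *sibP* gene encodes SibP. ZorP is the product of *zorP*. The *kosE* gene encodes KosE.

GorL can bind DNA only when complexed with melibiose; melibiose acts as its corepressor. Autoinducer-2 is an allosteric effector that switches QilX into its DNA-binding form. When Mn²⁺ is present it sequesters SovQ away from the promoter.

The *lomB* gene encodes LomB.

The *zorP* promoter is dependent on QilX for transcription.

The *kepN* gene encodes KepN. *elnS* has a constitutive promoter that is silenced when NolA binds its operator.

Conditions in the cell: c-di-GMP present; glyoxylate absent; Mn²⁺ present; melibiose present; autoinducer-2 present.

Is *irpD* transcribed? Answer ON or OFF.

Mn²⁺ is present, so SovQ is inactive.
Glyoxylate is absent, so NolA is active.
With repressor NolA bound, *elnS* is not transcribed.
So ElnS is not produced.
Required activator SovQ is absent, so *sibP* is not transcribed.
So SibP is not produced.
Autoinducer-2 is present, so QilX is active.
No repressor is bound and QilX is active, so *zorP* is transcribed.
So ZorP is produced and active.
No repressor is bound and ZorP is active, so *kosE* is transcribed.
So KosE is produced and active.
c-di-GMP is present, so UlmJ is inactive.
Melibiose is present, so GorL is active.
With repressor GorL bound, *kepN* is not transcribed.
So KepN is not produced.
With no repressor bound, *lomB* is transcribed.
So LomB is produced and active.
With repressor KosE bound, *irpD* is not transcribed.

OFF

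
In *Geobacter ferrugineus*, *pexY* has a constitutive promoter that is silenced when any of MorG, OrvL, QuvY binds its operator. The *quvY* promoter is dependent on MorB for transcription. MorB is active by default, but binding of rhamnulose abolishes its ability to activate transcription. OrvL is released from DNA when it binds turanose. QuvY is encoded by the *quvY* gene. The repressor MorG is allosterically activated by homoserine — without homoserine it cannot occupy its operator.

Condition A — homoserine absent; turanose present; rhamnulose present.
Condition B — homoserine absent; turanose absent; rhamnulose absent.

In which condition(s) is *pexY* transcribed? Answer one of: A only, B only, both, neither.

Condition A:
Homoserine is absent, so MorG is inactive.
Turanose is present, so OrvL is inactive.
Rhamnulose is present, so MorB is inactive.
Required activator MorB is absent, so *quvY* is not transcribed.
So QuvY is not produced.
With no repressor bound, *pexY* is transcribed.
→ *pexY* is ON in A.
Condition B:
Homoserine is absent, so MorG is inactive.
Turanose is absent, so OrvL is active.
Rhamnulose is absent, so MorB is active.
No repressor is bound and MorB is active, so *quvY* is transcribed.
So QuvY is produced and active.
With repressor OrvL bound, *pexY* is not transcribed.
→ *pexY* is OFF in B.

A only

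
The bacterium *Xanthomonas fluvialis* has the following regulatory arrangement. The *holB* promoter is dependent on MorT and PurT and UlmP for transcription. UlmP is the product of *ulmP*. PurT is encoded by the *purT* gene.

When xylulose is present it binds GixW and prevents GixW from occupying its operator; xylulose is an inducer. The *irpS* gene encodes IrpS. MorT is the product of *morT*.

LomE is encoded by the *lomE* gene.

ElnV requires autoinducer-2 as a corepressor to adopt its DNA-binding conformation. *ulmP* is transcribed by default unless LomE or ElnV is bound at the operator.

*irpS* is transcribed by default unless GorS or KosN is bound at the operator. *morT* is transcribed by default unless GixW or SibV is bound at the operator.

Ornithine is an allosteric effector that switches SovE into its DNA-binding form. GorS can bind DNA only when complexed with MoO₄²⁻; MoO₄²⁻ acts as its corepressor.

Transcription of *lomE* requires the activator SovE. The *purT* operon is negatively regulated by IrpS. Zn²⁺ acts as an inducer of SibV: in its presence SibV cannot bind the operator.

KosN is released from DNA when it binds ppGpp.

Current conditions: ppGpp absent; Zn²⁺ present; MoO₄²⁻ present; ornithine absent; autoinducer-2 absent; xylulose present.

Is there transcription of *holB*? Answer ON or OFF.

Xylulose is present, so GixW is inactive.
Zn²⁺ is present, so SibV is inactive.
With no repressor bound, *morT* is transcribed.
So MorT is produced and active.
MoO₄²⁻ is present, so GorS is active.
ppGpp is absent, so KosN is active.
With repressor GorS bound, *irpS* is not transcribed.
So IrpS is not produced.
With no repressor bound, *purT* is transcribed.
So PurT is produced and active.
Ornithine is absent, so SovE is inactive.
Required activator SovE is absent, so *lomE* is not transcribed.
So LomE is not produced.
Autoinducer-2 is absent, so ElnV is inactive.
With no repressor bound, *ulmP* is transcribed.
So UlmP is produced and active.
No repressor is bound and MorT and PurT and UlmP are active, so *holB* is transcribed.

ON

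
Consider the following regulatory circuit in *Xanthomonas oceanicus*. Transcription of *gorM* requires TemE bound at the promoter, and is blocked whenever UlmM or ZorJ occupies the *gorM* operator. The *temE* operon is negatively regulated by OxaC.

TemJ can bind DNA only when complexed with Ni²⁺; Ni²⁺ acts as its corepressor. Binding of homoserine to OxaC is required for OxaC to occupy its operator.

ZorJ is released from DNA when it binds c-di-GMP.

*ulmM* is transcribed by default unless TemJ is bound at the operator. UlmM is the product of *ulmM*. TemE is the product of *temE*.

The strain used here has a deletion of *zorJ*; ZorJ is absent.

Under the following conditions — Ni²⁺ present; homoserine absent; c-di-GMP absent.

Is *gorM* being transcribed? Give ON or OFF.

Ni²⁺ is present, so TemJ is active.
With repressor TemJ bound, *ulmM* is not transcribed.
So UlmM is not produced.
Homoserine is absent, so OxaC is inactive.
With no repressor bound, *temE* is transcribed.
So TemE is produced and active.
ZorJ is non-functional in this strain, so it has no effect.
No repressor is bound and TemE is active, so *gorM* is transcribed.

ON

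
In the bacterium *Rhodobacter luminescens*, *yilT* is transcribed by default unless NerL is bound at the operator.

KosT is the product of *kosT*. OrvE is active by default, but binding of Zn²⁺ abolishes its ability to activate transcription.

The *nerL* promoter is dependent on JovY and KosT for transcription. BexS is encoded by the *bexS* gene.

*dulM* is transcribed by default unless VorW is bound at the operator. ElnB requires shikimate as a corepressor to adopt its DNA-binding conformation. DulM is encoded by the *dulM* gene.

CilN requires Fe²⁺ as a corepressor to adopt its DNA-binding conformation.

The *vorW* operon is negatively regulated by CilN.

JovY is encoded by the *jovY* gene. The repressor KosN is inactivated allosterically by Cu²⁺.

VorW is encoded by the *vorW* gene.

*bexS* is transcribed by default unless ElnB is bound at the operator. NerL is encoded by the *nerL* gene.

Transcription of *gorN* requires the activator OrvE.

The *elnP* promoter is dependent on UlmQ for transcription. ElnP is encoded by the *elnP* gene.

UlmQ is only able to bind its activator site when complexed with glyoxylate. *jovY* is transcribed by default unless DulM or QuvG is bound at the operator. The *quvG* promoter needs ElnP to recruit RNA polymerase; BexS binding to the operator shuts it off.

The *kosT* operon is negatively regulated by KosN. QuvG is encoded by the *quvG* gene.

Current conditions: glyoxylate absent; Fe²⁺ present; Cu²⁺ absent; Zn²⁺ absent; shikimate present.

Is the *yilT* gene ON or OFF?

ON

Fe²⁺ is present, so CilN is active.
With repressor CilN bound, *vorW* is not transcribed.
So VorW is not produced.
With no repressor bound, *dulM* is transcribed.
So DulM is produced and active.
Glyoxylate is absent, so UlmQ is inactive.
Required activator UlmQ is absent, so *elnP* is not transcribed.
So ElnP is not produced.
Shikimate is present, so ElnB is active.
With repressor ElnB bound, *bexS* is not transcribed.
So BexS is not produced.
Required activator ElnP is absent, so *quvG* is not transcribed.
So QuvG is not produced.
With repressor DulM bound, *jovY* is not transcribed.
So JovY is not produced.
Cu²⁺ is absent, so KosN is active.
With repressor KosN bound, *kosT* is not transcribed.
So KosT is not produced.
Required activator JovY is absent, so *nerL* is not transcribed.
So NerL is not produced.
With no repressor bound, *yilT* is transcribed.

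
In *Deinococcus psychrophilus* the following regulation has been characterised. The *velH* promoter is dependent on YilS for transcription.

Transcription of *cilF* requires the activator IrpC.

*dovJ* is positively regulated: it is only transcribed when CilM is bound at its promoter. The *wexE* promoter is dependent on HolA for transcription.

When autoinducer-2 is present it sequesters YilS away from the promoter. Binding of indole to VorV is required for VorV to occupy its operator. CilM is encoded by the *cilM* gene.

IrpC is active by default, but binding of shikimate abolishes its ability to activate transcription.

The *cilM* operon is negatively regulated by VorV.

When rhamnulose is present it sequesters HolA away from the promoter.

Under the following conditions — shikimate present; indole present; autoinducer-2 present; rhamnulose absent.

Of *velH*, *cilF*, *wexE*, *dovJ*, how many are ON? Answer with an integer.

Autoinducer-2 is present, so YilS is inactive.
Required activator YilS is absent, so *velH* is not transcribed.
→ *velH* is OFF.
Shikimate is present, so IrpC is inactive.
Required activator IrpC is absent, so *cilF* is not transcribed.
→ *cilF* is OFF.
Rhamnulose is absent, so HolA is active.
No repressor is bound and HolA is active, so *wexE* is transcribed.
→ *wexE* is ON.
Indole is present, so VorV is active.
With repressor VorV bound, *cilM* is not transcribed.
So CilM is not produced.
Required activator CilM is absent, so *dovJ* is not transcribed.
→ *dovJ* is OFF.
1 of the 4 genes is transcribed.

1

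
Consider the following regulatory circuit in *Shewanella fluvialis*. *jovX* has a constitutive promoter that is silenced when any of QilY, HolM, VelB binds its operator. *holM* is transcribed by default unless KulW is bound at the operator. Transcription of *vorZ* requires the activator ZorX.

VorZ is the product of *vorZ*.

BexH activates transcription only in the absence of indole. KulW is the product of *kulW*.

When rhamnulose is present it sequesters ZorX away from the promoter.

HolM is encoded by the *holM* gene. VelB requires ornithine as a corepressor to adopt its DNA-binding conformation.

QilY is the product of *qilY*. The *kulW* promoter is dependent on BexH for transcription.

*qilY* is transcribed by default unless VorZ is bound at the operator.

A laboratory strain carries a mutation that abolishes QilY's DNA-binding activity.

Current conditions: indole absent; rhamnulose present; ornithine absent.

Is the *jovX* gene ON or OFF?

QilY is non-functional in this strain, so it has no effect.
Indole is absent, so BexH is active.
No repressor is bound and BexH is active, so *kulW* is transcribed.
So KulW is produced and active.
With repressor KulW bound, *holM* is not transcribed.
So HolM is not produced.
Ornithine is absent, so VelB is inactive.
With no repressor bound, *jovX* is transcribed.

ON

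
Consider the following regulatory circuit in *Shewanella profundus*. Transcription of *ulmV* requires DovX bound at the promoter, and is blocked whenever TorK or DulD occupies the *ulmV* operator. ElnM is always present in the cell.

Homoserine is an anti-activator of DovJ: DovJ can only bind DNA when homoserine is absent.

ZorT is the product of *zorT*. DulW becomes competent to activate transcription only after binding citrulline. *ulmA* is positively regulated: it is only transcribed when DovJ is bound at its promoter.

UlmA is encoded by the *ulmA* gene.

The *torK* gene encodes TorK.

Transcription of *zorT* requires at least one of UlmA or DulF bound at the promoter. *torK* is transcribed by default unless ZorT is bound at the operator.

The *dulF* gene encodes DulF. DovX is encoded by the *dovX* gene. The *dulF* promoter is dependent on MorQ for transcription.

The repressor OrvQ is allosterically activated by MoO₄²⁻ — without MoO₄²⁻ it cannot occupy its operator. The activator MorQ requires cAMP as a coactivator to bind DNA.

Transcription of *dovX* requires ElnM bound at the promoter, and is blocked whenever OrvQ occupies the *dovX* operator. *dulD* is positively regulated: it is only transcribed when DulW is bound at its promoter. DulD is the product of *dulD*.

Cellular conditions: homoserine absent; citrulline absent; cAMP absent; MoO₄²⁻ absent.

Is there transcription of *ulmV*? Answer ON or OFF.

MoO₄²⁻ is absent, so OrvQ is inactive.
ElnM is produced constitutively and is active.
No repressor is bound and ElnM is active, so *dovX* is transcribed.
So DovX is produced and active.
Homoserine is absent, so DovJ is active.
No repressor is bound and DovJ is active, so *ulmA* is transcribed.
So UlmA is produced and active.
cAMP is absent, so MorQ is inactive.
Required activator MorQ is absent, so *dulF* is not transcribed.
So DulF is not produced.
Activator UlmA is present, so *zorT* is transcribed.
So ZorT is produced and active.
With repressor ZorT bound, *torK* is not transcribed.
So TorK is not produced.
Citrulline is absent, so DulW is inactive.
Required activator DulW is absent, so *dulD* is not transcribed.
So DulD is not produced.
No repressor is bound and DovX is active, so *ulmV* is transcribed.

ON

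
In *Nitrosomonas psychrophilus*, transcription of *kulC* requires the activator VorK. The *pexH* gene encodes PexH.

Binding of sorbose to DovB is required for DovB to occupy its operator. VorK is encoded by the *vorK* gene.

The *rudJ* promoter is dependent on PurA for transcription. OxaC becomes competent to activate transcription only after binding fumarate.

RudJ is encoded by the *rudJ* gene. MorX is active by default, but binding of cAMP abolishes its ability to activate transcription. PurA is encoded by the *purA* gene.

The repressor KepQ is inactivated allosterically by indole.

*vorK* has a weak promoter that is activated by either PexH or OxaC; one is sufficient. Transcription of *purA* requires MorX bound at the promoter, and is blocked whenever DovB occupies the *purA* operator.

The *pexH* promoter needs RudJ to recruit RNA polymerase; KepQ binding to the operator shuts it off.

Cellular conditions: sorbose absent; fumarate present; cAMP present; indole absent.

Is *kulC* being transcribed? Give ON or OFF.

ON

Sorbose is absent, so DovB is inactive.
cAMP is present, so MorX is inactive.
Required activator MorX is absent, so *purA* is not transcribed.
So PurA is not produced.
Required activator PurA is absent, so *rudJ* is not transcribed.
So RudJ is not produced.
Indole is absent, so KepQ is active.
With repressor KepQ bound, *pexH* is not transcribed.
So PexH is not produced.
Fumarate is present, so OxaC is active.
Activator OxaC is present, so *vorK* is transcribed.
So VorK is produced and active.
No repressor is bound and VorK is active, so *kulC* is transcribed.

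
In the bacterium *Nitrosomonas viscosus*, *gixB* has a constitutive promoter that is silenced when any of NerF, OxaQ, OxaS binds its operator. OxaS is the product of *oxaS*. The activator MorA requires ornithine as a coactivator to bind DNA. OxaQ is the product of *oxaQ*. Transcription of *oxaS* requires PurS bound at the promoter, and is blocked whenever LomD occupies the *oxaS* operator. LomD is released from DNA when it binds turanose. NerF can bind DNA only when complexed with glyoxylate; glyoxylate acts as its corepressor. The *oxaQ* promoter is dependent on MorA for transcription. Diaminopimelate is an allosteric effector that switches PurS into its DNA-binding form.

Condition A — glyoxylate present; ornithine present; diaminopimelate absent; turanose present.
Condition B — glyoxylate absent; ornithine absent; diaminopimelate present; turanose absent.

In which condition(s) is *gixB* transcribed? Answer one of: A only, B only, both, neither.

Condition A:
Glyoxylate is present, so NerF is active.
Ornithine is present, so MorA is active.
No repressor is bound and MorA is active, so *oxaQ* is transcribed.
So OxaQ is produced and active.
Diaminopimelate is absent, so PurS is inactive.
Turanose is present, so LomD is inactive.
Required activator PurS is absent, so *oxaS* is not transcribed.
So OxaS is not produced.
With repressor NerF bound, *gixB* is not transcribed.
→ *gixB* is OFF in A.
Condition B:
Glyoxylate is absent, so NerF is inactive.
Ornithine is absent, so MorA is inactive.
Required activator MorA is absent, so *oxaQ* is not transcribed.
So OxaQ is not produced.
Diaminopimelate is present, so PurS is active.
Turanose is absent, so LomD is active.
With repressor LomD bound, *oxaS* is not transcribed.
So OxaS is not produced.
With no repressor bound, *gixB* is transcribed.
→ *gixB* is ON in B.

B only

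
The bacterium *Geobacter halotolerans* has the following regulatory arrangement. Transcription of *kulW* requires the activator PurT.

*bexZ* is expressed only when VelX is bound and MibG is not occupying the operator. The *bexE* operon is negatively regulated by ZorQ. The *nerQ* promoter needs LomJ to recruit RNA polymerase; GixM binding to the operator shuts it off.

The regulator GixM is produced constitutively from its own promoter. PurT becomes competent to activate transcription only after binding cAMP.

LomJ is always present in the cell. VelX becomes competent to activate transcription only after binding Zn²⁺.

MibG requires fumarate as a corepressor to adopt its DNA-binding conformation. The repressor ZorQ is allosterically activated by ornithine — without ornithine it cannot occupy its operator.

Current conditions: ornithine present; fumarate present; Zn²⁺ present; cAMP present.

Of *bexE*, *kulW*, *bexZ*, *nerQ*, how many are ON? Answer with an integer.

Ornithine is present, so ZorQ is active.
With repressor ZorQ bound, *bexE* is not transcribed.
→ *bexE* is OFF.
cAMP is present, so PurT is active.
No repressor is bound and PurT is active, so *kulW* is transcribed.
→ *kulW* is ON.
Zn²⁺ is present, so VelX is active.
Fumarate is present, so MibG is active.
With repressor MibG bound, *bexZ* is not transcribed.
→ *bexZ* is OFF.
GixM is produced constitutively and is active.
LomJ is produced constitutively and is active.
With repressor GixM bound, *nerQ* is not transcribed.
→ *nerQ* is OFF.
1 of the 4 genes is transcribed.

1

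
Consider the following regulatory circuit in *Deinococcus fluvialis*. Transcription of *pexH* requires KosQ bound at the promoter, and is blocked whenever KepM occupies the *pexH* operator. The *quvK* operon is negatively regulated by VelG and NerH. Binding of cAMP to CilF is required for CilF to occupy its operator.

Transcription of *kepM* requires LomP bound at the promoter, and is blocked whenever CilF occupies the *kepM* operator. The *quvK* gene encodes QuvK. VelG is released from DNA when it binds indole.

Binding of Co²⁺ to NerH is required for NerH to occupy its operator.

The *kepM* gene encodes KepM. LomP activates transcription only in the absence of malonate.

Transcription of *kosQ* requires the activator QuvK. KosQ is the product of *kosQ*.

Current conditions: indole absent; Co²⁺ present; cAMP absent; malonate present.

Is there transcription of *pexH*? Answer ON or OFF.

Malonate is present, so LomP is inactive.
cAMP is absent, so CilF is inactive.
Required activator LomP is absent, so *kepM* is not transcribed.
So KepM is not produced.
Indole is absent, so VelG is active.
Co²⁺ is present, so NerH is active.
With repressor VelG bound, *quvK* is not transcribed.
So QuvK is not produced.
Required activator QuvK is absent, so *kosQ* is not transcribed.
So KosQ is not produced.
Required activator KosQ is absent, so *pexH* is not transcribed.

OFF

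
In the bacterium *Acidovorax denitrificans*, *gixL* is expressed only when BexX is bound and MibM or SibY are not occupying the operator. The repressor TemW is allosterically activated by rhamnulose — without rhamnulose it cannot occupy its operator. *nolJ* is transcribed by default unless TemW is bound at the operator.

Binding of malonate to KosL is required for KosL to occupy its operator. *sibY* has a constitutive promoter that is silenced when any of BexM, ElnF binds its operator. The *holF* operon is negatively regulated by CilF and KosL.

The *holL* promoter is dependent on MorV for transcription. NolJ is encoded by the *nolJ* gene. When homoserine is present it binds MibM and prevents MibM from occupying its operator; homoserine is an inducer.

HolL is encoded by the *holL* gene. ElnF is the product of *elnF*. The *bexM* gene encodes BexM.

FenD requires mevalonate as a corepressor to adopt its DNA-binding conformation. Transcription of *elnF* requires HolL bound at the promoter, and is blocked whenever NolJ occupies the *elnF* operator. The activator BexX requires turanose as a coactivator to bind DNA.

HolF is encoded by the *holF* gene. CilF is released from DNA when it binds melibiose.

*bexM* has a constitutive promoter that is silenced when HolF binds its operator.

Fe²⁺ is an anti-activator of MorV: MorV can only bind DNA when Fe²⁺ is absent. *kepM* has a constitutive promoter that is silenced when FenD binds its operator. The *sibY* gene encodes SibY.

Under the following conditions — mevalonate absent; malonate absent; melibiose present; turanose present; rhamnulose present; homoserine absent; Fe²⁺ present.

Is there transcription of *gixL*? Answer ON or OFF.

OFF

Turanose is present, so BexX is active.
Homoserine is absent, so MibM is active.
Melibiose is present, so CilF is inactive.
Malonate is absent, so KosL is inactive.
With no repressor bound, *holF* is transcribed.
So HolF is produced and active.
With repressor HolF bound, *bexM* is not transcribed.
So BexM is not produced.
Rhamnulose is present, so TemW is active.
With repressor TemW bound, *nolJ* is not transcribed.
So NolJ is not produced.
Fe²⁺ is present, so MorV is inactive.
Required activator MorV is absent, so *holL* is not transcribed.
So HolL is not produced.
Required activator HolL is absent, so *elnF* is not transcribed.
So ElnF is not produced.
With no repressor bound, *sibY* is transcribed.
So SibY is produced and active.
With repressor MibM bound, *gixL* is not transcribed.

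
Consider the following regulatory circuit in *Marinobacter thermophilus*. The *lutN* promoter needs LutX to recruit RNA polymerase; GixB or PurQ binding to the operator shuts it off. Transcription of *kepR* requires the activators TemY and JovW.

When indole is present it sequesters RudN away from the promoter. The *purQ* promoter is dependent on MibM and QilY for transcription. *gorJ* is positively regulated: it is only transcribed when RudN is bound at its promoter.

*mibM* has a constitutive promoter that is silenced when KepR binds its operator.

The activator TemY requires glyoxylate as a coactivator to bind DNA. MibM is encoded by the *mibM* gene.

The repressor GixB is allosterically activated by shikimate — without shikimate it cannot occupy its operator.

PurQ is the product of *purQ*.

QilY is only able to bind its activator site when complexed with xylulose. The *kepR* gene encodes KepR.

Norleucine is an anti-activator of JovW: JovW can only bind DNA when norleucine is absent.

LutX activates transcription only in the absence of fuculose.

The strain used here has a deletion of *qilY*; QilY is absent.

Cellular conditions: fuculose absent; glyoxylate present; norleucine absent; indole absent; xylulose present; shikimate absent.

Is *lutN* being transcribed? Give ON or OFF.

ON

Shikimate is absent, so GixB is inactive.
Fuculose is absent, so LutX is active.
Glyoxylate is present, so TemY is active.
Norleucine is absent, so JovW is active.
No repressor is bound and TemY and JovW are active, so *kepR* is transcribed.
So KepR is produced and active.
With repressor KepR bound, *mibM* is not transcribed.
So MibM is not produced.
QilY is non-functional in this strain, so it has no effect.
Required activator MibM is absent, so *purQ* is not transcribed.
So PurQ is not produced.
No repressor is bound and LutX is active, so *lutN* is transcribed.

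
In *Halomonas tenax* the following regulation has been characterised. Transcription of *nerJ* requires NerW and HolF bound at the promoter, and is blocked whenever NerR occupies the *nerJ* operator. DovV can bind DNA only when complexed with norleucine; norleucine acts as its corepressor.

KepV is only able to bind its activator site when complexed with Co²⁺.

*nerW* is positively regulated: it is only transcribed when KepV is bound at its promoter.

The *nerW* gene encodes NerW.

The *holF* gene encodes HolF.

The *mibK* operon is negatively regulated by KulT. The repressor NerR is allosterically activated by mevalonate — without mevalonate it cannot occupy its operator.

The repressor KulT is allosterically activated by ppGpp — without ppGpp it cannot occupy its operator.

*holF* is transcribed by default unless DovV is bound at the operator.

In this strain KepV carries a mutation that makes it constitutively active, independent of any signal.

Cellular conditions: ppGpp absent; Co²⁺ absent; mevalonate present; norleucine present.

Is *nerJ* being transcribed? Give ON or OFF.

OFF

KepV is constitutively active in this strain.
No repressor is bound and KepV is active, so *nerW* is transcribed.
So NerW is produced and active.
Mevalonate is present, so NerR is active.
Norleucine is present, so DovV is active.
With repressor DovV bound, *holF* is not transcribed.
So HolF is not produced.
With repressor NerR bound, *nerJ* is not transcribed.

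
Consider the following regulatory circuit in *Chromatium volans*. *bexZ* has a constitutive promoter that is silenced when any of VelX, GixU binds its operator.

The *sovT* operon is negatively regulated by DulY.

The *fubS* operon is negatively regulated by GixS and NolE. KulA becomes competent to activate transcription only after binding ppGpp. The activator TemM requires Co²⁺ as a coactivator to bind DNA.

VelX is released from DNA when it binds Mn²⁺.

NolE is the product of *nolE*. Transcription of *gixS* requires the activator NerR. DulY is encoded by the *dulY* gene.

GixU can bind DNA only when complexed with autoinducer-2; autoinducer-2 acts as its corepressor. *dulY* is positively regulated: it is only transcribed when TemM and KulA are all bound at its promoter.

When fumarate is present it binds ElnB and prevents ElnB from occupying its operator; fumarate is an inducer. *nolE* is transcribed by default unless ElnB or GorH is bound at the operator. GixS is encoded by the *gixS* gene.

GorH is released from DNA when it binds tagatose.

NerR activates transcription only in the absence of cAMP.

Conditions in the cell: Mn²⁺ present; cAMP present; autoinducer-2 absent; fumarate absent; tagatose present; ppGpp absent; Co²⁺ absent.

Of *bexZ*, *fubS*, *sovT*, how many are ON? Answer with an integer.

Mn²⁺ is present, so VelX is inactive.
Autoinducer-2 is absent, so GixU is inactive.
With no repressor bound, *bexZ* is transcribed.
→ *bexZ* is ON.
cAMP is present, so NerR is inactive.
Required activator NerR is absent, so *gixS* is not transcribed.
So GixS is not produced.
Fumarate is absent, so ElnB is active.
Tagatose is present, so GorH is inactive.
With repressor ElnB bound, *nolE* is not transcribed.
So NolE is not produced.
With no repressor bound, *fubS* is transcribed.
→ *fubS* is ON.
Co²⁺ is absent, so TemM is inactive.
ppGpp is absent, so KulA is inactive.
Required activator TemM is absent, so *dulY* is not transcribed.
So DulY is not produced.
With no repressor bound, *sovT* is transcribed.
→ *sovT* is ON.
3 of the 3 genes are transcribed.

3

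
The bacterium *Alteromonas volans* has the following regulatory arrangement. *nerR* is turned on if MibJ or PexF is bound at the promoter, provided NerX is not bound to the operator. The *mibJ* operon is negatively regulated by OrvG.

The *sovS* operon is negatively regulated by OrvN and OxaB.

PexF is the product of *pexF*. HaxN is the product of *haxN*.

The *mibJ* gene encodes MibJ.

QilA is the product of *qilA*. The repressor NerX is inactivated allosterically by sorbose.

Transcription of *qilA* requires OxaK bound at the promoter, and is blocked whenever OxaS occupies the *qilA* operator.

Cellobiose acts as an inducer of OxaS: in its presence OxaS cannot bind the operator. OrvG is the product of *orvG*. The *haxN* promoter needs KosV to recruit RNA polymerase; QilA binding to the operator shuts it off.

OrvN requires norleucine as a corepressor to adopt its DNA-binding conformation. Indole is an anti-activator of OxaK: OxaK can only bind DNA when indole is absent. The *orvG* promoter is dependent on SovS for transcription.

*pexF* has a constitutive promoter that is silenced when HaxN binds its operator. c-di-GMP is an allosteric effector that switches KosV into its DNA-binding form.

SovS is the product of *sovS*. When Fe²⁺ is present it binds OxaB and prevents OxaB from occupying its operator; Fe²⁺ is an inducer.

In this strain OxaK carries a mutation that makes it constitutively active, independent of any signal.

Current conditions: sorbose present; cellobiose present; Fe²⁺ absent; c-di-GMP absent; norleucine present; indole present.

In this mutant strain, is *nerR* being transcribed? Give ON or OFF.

ON

Sorbose is present, so NerX is inactive.
Norleucine is present, so OrvN is active.
Fe²⁺ is absent, so OxaB is active.
With repressor OrvN bound, *sovS* is not transcribed.
So SovS is not produced.
Required activator SovS is absent, so *orvG* is not transcribed.
So OrvG is not produced.
With no repressor bound, *mibJ* is transcribed.
So MibJ is produced and active.
OxaK is constitutively active in this strain.
Cellobiose is present, so OxaS is inactive.
No repressor is bound and OxaK is active, so *qilA* is transcribed.
So QilA is produced and active.
c-di-GMP is absent, so KosV is inactive.
With repressor QilA bound, *haxN* is not transcribed.
So HaxN is not produced.
With no repressor bound, *pexF* is transcribed.
So PexF is produced and active.
Activator MibJ is present, so *nerR* is transcribed.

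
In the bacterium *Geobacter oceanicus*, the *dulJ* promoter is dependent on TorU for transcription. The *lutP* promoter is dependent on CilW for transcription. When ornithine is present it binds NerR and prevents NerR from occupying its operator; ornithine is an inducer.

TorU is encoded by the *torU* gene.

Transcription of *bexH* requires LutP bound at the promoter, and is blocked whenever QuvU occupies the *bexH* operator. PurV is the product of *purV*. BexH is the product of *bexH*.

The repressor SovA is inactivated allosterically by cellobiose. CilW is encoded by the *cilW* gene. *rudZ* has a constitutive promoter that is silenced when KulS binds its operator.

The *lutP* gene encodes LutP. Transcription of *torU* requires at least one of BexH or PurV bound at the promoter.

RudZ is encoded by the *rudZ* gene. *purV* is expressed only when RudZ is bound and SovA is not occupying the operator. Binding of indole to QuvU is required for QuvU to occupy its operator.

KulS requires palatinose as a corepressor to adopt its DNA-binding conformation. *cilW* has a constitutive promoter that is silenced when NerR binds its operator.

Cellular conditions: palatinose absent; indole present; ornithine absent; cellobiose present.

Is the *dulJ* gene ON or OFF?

Ornithine is absent, so NerR is active.
With repressor NerR bound, *cilW* is not transcribed.
So CilW is not produced.
Required activator CilW is absent, so *lutP* is not transcribed.
So LutP is not produced.
Indole is present, so QuvU is active.
With repressor QuvU bound, *bexH* is not transcribed.
So BexH is not produced.
Palatinose is absent, so KulS is inactive.
With no repressor bound, *rudZ* is transcribed.
So RudZ is produced and active.
Cellobiose is present, so SovA is inactive.
No repressor is bound and RudZ is active, so *purV* is transcribed.
So PurV is produced and active.
Activator PurV is present, so *torU* is transcribed.
So TorU is produced and active.
No repressor is bound and TorU is active, so *dulJ* is transcribed.

ON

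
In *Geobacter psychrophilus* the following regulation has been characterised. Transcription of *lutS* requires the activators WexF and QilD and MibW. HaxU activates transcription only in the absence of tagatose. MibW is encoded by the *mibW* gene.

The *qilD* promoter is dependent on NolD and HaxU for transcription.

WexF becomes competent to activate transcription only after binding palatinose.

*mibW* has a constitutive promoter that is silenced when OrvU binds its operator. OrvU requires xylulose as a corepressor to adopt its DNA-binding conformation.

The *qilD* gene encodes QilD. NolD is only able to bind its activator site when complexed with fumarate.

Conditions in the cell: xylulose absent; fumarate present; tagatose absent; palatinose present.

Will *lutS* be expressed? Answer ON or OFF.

Palatinose is present, so WexF is active.
Fumarate is present, so NolD is active.
Tagatose is absent, so HaxU is active.
No repressor is bound and NolD and HaxU are active, so *qilD* is transcribed.
So QilD is produced and active.
Xylulose is absent, so OrvU is inactive.
With no repressor bound, *mibW* is transcribed.
So MibW is produced and active.
No repressor is bound and WexF and QilD and MibW are active, so *lutS* is transcribed.

ON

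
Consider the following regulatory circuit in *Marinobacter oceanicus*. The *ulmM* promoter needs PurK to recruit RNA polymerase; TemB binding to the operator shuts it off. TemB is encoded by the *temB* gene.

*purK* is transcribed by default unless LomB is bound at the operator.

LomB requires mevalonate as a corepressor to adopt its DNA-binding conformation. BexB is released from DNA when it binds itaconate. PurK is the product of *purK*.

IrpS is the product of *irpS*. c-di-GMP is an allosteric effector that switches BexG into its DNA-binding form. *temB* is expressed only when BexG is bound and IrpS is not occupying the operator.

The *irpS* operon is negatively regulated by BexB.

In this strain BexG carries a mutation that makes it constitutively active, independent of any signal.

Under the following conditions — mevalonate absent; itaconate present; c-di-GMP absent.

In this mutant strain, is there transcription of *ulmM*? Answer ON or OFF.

Itaconate is present, so BexB is inactive.
With no repressor bound, *irpS* is transcribed.
So IrpS is produced and active.
BexG is constitutively active in this strain.
With repressor IrpS bound, *temB* is not transcribed.
So TemB is not produced.
Mevalonate is absent, so LomB is inactive.
With no repressor bound, *purK* is transcribed.
So PurK is produced and active.
No repressor is bound and PurK is active, so *ulmM* is transcribed.

ON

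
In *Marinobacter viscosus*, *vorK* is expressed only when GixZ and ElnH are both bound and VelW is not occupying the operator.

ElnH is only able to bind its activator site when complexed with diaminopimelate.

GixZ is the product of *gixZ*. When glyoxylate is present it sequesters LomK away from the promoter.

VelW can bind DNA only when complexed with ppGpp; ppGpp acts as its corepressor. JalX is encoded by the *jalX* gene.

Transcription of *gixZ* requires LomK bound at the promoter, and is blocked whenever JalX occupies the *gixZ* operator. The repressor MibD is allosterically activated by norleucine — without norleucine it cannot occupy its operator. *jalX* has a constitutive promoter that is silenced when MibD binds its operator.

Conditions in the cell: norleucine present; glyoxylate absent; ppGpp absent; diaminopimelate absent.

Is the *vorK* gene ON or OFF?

OFF

Glyoxylate is absent, so LomK is active.
Norleucine is present, so MibD is active.
With repressor MibD bound, *jalX* is not transcribed.
So JalX is not produced.
No repressor is bound and LomK is active, so *gixZ* is transcribed.
So GixZ is produced and active.
ppGpp is absent, so VelW is inactive.
Diaminopimelate is absent, so ElnH is inactive.
Required activator ElnH is absent, so *vorK* is not transcribed.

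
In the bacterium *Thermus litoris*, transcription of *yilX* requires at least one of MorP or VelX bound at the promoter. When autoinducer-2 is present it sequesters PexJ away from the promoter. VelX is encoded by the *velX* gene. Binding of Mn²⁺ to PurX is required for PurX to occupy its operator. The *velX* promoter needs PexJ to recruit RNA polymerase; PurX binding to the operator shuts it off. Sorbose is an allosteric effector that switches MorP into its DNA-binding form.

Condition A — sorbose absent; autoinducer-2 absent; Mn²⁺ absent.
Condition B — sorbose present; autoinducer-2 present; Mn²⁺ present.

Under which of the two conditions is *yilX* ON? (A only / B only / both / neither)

both

Condition A:
Sorbose is absent, so MorP is inactive.
Autoinducer-2 is absent, so PexJ is active.
Mn²⁺ is absent, so PurX is inactive.
No repressor is bound and PexJ is active, so *velX* is transcribed.
So VelX is produced and active.
Activator VelX is present, so *yilX* is transcribed.
→ *yilX* is ON in A.
Condition B:
Sorbose is present, so MorP is active.
Autoinducer-2 is present, so PexJ is inactive.
Mn²⁺ is present, so PurX is active.
With repressor PurX bound, *velX* is not transcribed.
So VelX is not produced.
Activator MorP is present, so *yilX* is transcribed.
→ *yilX* is ON in B.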